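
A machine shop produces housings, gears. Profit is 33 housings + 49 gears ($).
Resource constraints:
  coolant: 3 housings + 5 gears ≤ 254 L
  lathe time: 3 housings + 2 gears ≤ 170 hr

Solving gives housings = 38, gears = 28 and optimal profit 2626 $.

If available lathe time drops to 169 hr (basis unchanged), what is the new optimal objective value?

Both coolant and lathe time are binding at x*.
The binding rows give the dual system: 3·y_coolant + 3·y_lathe time = 33 and 5·y_coolant + 2·y_lathe time = 49.
This yields shadow prices y_coolant = 9, y_lathe time = 2.
Δz = y_lathe time·Δb = 2 × (-1) = -2, so new z* = 2626 − 2 = 2624.

2624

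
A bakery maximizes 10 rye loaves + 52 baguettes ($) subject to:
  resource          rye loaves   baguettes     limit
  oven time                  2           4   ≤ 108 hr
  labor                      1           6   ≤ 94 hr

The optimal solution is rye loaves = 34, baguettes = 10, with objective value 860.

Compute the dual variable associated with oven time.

1

Both oven time and labor are binding at x*.
Dual feasibility on the basic columns requires 2·y_oven time + 1·y_labor = 10, 4·y_oven time + 6·y_labor = 52.
→ y_oven time = 1 and y_labor = 8.
Shadow price of oven time = 1.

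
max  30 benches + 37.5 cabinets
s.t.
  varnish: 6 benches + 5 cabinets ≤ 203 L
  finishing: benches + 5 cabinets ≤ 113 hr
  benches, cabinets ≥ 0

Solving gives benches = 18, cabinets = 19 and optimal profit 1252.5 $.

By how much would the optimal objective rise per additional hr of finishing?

3

At the optimum: varnish uses 203 of 203 (binding); finishing uses 113 of 113 (binding).
The binding rows give the dual system: 6·y_varnish + 1·y_finishing = 30 and 5·y_varnish + 5·y_finishing = 37.5.
This yields shadow prices y_varnish = 4.5, y_finishing = 3.
Shadow price of finishing = 3.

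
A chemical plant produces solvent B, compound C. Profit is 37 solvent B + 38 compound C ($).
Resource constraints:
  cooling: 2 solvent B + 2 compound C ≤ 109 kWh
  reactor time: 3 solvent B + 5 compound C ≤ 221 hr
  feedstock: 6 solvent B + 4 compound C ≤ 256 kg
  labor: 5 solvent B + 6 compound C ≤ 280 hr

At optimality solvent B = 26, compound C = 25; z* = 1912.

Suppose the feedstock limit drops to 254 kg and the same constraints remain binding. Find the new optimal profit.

1908

Binding: feedstock and labor. Non-binding: cooling (7 unused), reactor time (18 unused).
By complementary slackness, y = 0 for the non-binding constraints.
Dual feasibility on the basic columns requires 6·y_feedstock + 5·y_labor = 37, 4·y_feedstock + 6·y_labor = 38.
This yields shadow prices y_feedstock = 2, y_labor = 5.
Δz = y_feedstock·Δb = 2 × (-2) = -4, so new z* = 1912 − 4 = 1908.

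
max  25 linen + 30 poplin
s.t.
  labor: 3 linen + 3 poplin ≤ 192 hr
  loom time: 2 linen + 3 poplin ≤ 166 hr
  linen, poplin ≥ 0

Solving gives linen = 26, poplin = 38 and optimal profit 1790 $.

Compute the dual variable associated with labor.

5

Check each constraint at x*: labor 192/192 (tight); loom time 166/166 (tight).
The binding rows give the dual system: 3·y_labor + 2·y_loom time = 25 and 3·y_labor + 3·y_loom time = 30.
This yields shadow prices y_labor = 5, y_loom time = 5.
Shadow price of labor = 5.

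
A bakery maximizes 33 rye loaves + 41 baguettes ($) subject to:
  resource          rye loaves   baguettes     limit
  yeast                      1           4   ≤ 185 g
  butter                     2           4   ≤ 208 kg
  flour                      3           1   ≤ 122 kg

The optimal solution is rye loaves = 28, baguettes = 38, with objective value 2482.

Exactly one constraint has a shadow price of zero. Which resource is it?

yeast

yeast: 180/185 (slack 5)
butter: 208/208 (binding)
flour: 122/122 (binding)
By complementary slackness, a constraint with positive slack has shadow price 0 → yeast.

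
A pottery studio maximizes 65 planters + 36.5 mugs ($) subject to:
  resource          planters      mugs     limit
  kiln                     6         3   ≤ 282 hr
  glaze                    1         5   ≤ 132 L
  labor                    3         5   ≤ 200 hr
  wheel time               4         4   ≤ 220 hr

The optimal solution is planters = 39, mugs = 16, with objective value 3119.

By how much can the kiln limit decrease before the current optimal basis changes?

4.5

Binding constraints: kiln, wheel time. The basis is B = [[6,3],[4,4]] with det 12.
Per unit decrease in kiln, x* moves by d = (-0.3333, 0.3333).
The basis stays optimal until labor becomes binding; allowable decrease = 4.5 hr.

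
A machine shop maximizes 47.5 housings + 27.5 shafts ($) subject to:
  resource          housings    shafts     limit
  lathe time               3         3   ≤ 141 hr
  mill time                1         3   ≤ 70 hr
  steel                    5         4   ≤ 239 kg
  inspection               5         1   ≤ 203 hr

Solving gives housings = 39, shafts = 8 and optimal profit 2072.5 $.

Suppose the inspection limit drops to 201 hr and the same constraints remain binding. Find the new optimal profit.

At the optimum: lathe time uses 141 of 141 (binding); mill time uses 63 of 70 (slack = 7); steel uses 227 of 239 (slack = 12); inspection uses 203 of 203 (binding).
By complementary slackness, y = 0 for the non-binding constraints.
From A_Bᵀ y = c: 3·y_lathe time + 5·y_inspection = 47.5; 3·y_lathe time + 1·y_inspection = 27.5.
This yields shadow prices y_lathe time = 7.5, y_inspection = 5.
Δz = y_inspection·Δb = 5 × (-2) = -10, so new z* = 2072.5 − 10 = 2062.5.

2062.5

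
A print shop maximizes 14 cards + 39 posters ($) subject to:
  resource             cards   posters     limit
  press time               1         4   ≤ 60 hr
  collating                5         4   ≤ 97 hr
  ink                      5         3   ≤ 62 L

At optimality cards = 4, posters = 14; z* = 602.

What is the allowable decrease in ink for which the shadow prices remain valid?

17

Binding constraints: press time, ink. The basis is B = [[1,4],[5,3]] with det -17.
Per unit decrease in ink, x* moves by d = (-0.2353, 0.0588).
The basis stays optimal until cards reaches 0; allowable decrease = 17 L.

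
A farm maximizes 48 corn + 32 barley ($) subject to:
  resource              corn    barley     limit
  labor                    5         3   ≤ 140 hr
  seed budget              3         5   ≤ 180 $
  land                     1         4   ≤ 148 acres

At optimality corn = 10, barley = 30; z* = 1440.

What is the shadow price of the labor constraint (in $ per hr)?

Binding: labor and seed budget. Non-binding: land (18 unused).
By complementary slackness, y = 0 for the non-binding constraint.
From A_Bᵀ y = c: 5·y_labor + 3·y_seed budget = 48; 3·y_labor + 5·y_seed budget = 32.
Solving: y_labor = 9, y_seed budget = 1.
Shadow price of labor = 9.

9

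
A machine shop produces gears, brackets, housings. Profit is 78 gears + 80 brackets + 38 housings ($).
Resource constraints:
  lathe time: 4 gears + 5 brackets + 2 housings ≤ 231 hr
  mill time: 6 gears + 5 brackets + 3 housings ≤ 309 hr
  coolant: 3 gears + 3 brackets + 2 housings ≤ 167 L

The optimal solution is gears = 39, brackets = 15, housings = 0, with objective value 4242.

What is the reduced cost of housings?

-1

Check each constraint at x*: lathe time 231/231 (tight); mill time 309/309 (tight); coolant 162/167 (slack 5).
Slack constraints have shadow price 0 (complementary slackness).
Dual feasibility on the basic columns requires 4·y_lathe time + 6·y_mill time = 78, 5·y_lathe time + 5·y_mill time = 80.
Solving: y_lathe time = 9, y_mill time = 7.
Reduced cost of housings: c₃ − yᵀa₃ = 38 − (9·2 + 7·3) = 38 − 39 = -1.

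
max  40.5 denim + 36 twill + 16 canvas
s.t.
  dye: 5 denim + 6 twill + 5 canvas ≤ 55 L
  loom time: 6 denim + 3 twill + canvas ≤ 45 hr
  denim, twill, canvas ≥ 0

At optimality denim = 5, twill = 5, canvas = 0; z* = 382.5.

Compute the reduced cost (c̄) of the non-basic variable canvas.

-9.5

At the optimum: dye uses 55 of 55 (binding); loom time uses 45 of 45 (binding).
The binding rows give the dual system: 5·y_dye + 6·y_loom time = 40.5 and 6·y_dye + 3·y_loom time = 36.
→ y_dye = 4.5 and y_loom time = 3.
Reduced cost of canvas: c₃ − yᵀa₃ = 16 − (4.5·5 + 3·1) = 16 − 25.5 = -9.5.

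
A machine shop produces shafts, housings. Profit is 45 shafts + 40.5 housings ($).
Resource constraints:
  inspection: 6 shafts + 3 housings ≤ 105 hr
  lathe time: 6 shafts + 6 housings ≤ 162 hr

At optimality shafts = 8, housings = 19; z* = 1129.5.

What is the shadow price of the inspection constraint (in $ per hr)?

Check each constraint at x*: inspection 105/105 (tight); lathe time 162/162 (tight).
From A_Bᵀ y = c: 6·y_inspection + 6·y_lathe time = 45; 3·y_inspection + 6·y_lathe time = 40.5.
This yields shadow prices y_inspection = 1.5, y_lathe time = 6.
Shadow price of inspection = 1.5.

1.5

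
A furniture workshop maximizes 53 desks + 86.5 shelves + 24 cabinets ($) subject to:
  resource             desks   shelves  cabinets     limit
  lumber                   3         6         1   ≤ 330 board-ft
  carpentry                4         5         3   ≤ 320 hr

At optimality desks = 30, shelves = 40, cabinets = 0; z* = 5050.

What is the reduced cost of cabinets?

-4.5

Check each constraint at x*: lumber 330/330 (tight); carpentry 320/320 (tight).
From A_Bᵀ y = c: 3·y_lumber + 4·y_carpentry = 53; 6·y_lumber + 5·y_carpentry = 86.5.
→ y_lumber = 9 and y_carpentry = 6.5.
Reduced cost of cabinets: c₃ − yᵀa₃ = 24 − (9·1 + 6.5·3) = 24 − 28.5 = -4.5.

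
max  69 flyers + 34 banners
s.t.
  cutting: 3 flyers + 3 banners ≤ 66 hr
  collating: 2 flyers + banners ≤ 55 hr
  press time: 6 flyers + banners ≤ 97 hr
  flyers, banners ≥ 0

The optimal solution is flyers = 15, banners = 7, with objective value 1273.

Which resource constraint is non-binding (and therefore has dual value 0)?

collating

cutting: 66/66 (binding)
collating: 37/55 (slack 18)
press time: 97/97 (binding)
By complementary slackness, a constraint with positive slack has shadow price 0 → collating.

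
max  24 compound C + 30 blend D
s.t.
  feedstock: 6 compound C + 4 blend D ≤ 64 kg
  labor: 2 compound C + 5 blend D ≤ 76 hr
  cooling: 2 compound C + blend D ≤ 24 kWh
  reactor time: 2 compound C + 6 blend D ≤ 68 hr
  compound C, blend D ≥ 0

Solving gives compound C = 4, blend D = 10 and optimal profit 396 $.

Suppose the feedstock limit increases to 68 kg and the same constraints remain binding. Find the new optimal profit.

Binding: feedstock and reactor time. Non-binding: labor (18 unused), cooling (6 unused).
By complementary slackness, y = 0 for the non-binding constraints.
From A_Bᵀ y = c: 6·y_feedstock + 2·y_reactor time = 24; 4·y_feedstock + 6·y_reactor time = 30.
Solving: y_feedstock = 3, y_reactor time = 3.
Δz = y_feedstock·Δb = 3 × (4) = 12, so new z* = 396 + 12 = 408.

408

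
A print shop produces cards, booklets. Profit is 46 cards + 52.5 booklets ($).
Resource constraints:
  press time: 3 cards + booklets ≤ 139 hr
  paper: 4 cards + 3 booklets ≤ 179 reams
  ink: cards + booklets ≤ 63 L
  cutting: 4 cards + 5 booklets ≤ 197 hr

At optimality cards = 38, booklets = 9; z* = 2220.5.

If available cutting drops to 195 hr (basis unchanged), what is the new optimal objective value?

2202.5

Check each constraint at x*: press time 123/139 (slack 16); paper 179/179 (tight); ink 47/63 (slack 16); cutting 197/197 (tight).
By complementary slackness, y = 0 for the non-binding constraints.
From A_Bᵀ y = c: 4·y_paper + 4·y_cutting = 46; 3·y_paper + 5·y_cutting = 52.5.
Solving: y_paper = 2.5, y_cutting = 9.
Δz = y_cutting·Δb = 9 × (-2) = -18, so new z* = 2220.5 − 18 = 2202.5.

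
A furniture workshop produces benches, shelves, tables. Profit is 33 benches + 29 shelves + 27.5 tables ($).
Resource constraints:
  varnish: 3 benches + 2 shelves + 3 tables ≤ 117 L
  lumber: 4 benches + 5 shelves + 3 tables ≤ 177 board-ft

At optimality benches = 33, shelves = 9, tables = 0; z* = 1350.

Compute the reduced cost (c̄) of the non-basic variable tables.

Check each constraint at x*: varnish 117/117 (tight); lumber 177/177 (tight).
Dual feasibility on the basic columns requires 3·y_varnish + 4·y_lumber = 33, 2·y_varnish + 5·y_lumber = 29.
This yields shadow prices y_varnish = 7, y_lumber = 3.
Reduced cost of tables: c₃ − yᵀa₃ = 27.5 − (7·3 + 3·3) = 27.5 − 30 = -2.5.

-2.5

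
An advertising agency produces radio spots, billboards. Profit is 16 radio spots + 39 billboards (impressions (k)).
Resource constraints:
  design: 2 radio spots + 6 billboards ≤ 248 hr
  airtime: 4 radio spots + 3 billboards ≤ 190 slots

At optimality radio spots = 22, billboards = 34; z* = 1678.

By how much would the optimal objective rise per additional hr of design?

At the optimum: design uses 248 of 248 (binding); airtime uses 190 of 190 (binding).
Dual feasibility on the basic columns requires 2·y_design + 4·y_airtime = 16, 6·y_design + 3·y_airtime = 39.
→ y_design = 6 and y_airtime = 1.
Shadow price of design = 6.

6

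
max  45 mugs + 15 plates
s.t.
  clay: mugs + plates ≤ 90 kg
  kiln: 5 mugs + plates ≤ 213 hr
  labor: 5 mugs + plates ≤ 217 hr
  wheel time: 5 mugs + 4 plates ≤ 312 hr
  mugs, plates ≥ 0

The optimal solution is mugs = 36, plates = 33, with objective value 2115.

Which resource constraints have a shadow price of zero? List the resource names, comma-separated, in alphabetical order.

clay: 69/90 (slack 21)
kiln: 213/213 (binding)
labor: 213/217 (slack 4)
wheel time: 312/312 (binding)
By complementary slackness, a constraint with positive slack has shadow price 0 → clay, labor.

clay, labor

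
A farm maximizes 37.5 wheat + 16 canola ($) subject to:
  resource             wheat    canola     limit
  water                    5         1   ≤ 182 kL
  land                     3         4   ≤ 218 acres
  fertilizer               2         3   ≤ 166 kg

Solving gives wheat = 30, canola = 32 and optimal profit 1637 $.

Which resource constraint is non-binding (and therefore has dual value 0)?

water: 182/182 (binding)
land: 218/218 (binding)
fertilizer: 156/166 (slack 10)
By complementary slackness, a constraint with positive slack has shadow price 0 → fertilizer.

fertilizer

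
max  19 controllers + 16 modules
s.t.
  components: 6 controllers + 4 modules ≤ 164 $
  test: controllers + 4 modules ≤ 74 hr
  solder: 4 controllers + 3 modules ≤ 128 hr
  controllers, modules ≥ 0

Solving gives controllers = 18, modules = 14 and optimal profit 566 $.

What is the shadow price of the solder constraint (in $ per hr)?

0

At the optimum: components uses 164 of 164 (binding); test uses 74 of 74 (binding); solder uses 114 of 128 (slack = 14).
Slack constraints have shadow price 0 (complementary slackness).
The binding rows give the dual system: 6·y_components + 1·y_test = 19 and 4·y_components + 4·y_test = 16.
Solving: y_components = 3, y_test = 1.
Shadow price of solder = 0.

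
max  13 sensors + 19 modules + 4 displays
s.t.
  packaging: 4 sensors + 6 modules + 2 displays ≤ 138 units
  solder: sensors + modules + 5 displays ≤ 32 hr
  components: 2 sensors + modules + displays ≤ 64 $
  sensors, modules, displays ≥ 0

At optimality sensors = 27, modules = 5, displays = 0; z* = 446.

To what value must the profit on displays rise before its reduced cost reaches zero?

11

Check each constraint at x*: packaging 138/138 (tight); solder 32/32 (tight); components 59/64 (slack 5).
Slack constraints have shadow price 0 (complementary slackness).
From A_Bᵀ y = c: 4·y_packaging + 1·y_solder = 13; 6·y_packaging + 1·y_solder = 19.
Solving: y_packaging = 3, y_solder = 1.
displays enters the basis when its profit ≥ yᵀa₃ = 3·2 + 1·5 = 11.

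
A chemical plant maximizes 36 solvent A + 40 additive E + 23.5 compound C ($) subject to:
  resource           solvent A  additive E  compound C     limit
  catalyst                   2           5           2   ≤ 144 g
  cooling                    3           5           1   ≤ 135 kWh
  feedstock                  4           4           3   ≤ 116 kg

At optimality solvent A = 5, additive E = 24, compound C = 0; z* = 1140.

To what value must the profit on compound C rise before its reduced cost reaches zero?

24.5

At the optimum: catalyst uses 130 of 144 (slack = 14); cooling uses 135 of 135 (binding); feedstock uses 116 of 116 (binding).
Slack constraints have shadow price 0 (complementary slackness).
The binding rows give the dual system: 3·y_cooling + 4·y_feedstock = 36 and 5·y_cooling + 4·y_feedstock = 40.
Solving: y_cooling = 2, y_feedstock = 7.5.
compound C enters the basis when its profit ≥ yᵀa₃ = 2·1 + 7.5·3 = 24.5.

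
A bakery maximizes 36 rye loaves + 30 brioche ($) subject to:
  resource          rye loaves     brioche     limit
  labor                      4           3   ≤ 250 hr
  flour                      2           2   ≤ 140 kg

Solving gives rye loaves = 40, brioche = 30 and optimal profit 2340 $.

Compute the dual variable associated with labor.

6

At the optimum: labor uses 250 of 250 (binding); flour uses 140 of 140 (binding).
The binding rows give the dual system: 4·y_labor + 2·y_flour = 36 and 3·y_labor + 2·y_flour = 30.
Solving: y_labor = 6, y_flour = 6.
Shadow price of labor = 6.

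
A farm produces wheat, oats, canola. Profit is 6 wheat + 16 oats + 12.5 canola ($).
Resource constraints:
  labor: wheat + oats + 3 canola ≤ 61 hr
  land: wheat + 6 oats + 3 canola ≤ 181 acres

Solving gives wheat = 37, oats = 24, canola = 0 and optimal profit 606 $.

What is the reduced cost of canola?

-5.5

Both labor and land are binding at x*.
The binding rows give the dual system: 1·y_labor + 1·y_land = 6 and 1·y_labor + 6·y_land = 16.
Solving: y_labor = 4, y_land = 2.
Reduced cost of canola: c₃ − yᵀa₃ = 12.5 − (4·3 + 2·3) = 12.5 − 18 = -5.5.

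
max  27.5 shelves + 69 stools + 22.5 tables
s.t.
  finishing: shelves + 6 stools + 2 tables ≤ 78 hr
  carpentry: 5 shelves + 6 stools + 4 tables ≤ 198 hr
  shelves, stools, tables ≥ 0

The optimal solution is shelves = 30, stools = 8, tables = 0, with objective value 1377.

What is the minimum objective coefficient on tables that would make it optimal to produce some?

At the optimum: finishing uses 78 of 78 (binding); carpentry uses 198 of 198 (binding).
The binding rows give the dual system: 1·y_finishing + 5·y_carpentry = 27.5 and 6·y_finishing + 6·y_carpentry = 69.
→ y_finishing = 7.5 and y_carpentry = 4.
tables enters the basis when its profit ≥ yᵀa₃ = 7.5·2 + 4·4 = 31.

31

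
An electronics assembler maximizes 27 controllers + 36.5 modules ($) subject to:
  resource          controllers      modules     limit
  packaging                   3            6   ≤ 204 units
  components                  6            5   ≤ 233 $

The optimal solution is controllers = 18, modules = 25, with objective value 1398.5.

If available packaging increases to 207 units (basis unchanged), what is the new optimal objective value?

Both packaging and components are binding at x*.
Dual feasibility on the basic columns requires 3·y_packaging + 6·y_components = 27, 6·y_packaging + 5·y_components = 36.5.
Solving: y_packaging = 4, y_components = 2.5.
Δz = y_packaging·Δb = 4 × (3) = 12, so new z* = 1398.5 + 12 = 1410.5.

1410.5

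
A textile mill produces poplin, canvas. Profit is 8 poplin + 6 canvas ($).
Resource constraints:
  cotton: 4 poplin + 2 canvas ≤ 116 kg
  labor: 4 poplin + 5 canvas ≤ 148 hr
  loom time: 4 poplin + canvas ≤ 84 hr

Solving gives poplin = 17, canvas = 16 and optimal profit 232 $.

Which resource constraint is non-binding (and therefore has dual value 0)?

cotton

cotton: 100/116 (slack 16)
labor: 148/148 (binding)
loom time: 84/84 (binding)
By complementary slackness, a constraint with positive slack has shadow price 0 → cotton.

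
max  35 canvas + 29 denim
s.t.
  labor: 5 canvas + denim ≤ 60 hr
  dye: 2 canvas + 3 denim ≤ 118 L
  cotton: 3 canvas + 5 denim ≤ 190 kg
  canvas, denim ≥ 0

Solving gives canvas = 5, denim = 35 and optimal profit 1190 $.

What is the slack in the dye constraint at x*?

3

dye used = 2·5 + 3·35 = 115; slack = 118 − 115 = 3.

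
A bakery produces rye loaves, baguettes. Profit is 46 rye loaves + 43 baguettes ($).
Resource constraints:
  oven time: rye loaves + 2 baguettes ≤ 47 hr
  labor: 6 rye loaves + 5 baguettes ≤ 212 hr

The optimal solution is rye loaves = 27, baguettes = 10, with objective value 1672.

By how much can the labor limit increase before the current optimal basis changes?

Binding constraints: oven time, labor. The basis is B = [[1,2],[6,5]] with det -7.
Per unit increase in labor, x* moves by d = (0.2857, -0.1429).
The basis stays optimal until baguettes reaches 0; allowable increase = 70 hr.

70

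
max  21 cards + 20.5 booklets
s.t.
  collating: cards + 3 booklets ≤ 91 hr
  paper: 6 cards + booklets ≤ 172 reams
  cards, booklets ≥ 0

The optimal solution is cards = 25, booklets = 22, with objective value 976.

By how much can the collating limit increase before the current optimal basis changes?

Binding constraints: collating, paper. The basis is B = [[1,3],[6,1]] with det -17.
Per unit increase in collating, x* moves by d = (-0.0588, 0.3529).
The basis stays optimal until cards reaches 0; allowable increase = 425 hr.

425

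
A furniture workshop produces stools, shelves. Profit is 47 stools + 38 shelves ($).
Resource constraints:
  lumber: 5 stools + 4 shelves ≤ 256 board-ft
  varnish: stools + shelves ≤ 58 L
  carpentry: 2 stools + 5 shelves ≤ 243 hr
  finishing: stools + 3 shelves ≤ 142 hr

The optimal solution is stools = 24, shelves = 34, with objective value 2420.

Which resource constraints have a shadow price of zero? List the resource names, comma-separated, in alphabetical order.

carpentry, finishing

lumber: 256/256 (binding)
varnish: 58/58 (binding)
carpentry: 218/243 (slack 25)
finishing: 126/142 (slack 16)
By complementary slackness, a constraint with positive slack has shadow price 0 → carpentry, finishing.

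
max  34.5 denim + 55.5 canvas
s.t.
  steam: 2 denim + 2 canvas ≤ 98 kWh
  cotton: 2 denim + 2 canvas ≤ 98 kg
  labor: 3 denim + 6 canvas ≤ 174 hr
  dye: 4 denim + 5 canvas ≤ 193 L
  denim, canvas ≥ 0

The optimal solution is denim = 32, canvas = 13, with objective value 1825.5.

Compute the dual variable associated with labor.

Check each constraint at x*: steam 90/98 (slack 8); cotton 90/98 (slack 8); labor 174/174 (tight); dye 193/193 (tight).
By complementary slackness, y = 0 for the non-binding constraints.
Dual feasibility on the basic columns requires 3·y_labor + 4·y_dye = 34.5, 6·y_labor + 5·y_dye = 55.5.
Solving: y_labor = 5.5, y_dye = 4.5.
Shadow price of labor = 5.5.

5.5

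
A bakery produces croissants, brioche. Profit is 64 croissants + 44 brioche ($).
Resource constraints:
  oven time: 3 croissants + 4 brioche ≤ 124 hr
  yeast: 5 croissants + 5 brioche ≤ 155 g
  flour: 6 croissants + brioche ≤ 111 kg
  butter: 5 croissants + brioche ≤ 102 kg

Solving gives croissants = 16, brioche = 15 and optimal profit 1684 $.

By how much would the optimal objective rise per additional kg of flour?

Binding: yeast and flour. Non-binding: oven time (16 unused), butter (7 unused).
By complementary slackness, y = 0 for the non-binding constraints.
From A_Bᵀ y = c: 5·y_yeast + 6·y_flour = 64; 5·y_yeast + 1·y_flour = 44.
→ y_yeast = 8 and y_flour = 4.
Shadow price of flour = 4.

4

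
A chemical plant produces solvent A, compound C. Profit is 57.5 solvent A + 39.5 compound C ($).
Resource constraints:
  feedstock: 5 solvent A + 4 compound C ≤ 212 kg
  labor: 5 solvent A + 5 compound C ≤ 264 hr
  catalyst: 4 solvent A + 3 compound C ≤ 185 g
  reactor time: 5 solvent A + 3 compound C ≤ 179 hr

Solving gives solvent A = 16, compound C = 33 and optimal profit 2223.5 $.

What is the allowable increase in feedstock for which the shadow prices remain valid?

9.5

Binding constraints: feedstock, reactor time. The basis is B = [[5,4],[5,3]] with det -5.
Per unit increase in feedstock, x* moves by d = (-0.6, 1).
The basis stays optimal until labor becomes binding; allowable increase = 9.5 kg.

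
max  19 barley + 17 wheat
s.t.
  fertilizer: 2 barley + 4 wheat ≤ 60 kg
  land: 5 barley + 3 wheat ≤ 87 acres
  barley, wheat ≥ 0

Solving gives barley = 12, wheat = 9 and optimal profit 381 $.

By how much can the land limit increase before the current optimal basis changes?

63

Binding constraints: fertilizer, land. The basis is B = [[2,4],[5,3]] with det -14.
Per unit increase in land, x* moves by d = (0.2857, -0.1429).
The basis stays optimal until wheat reaches 0; allowable increase = 63 acres.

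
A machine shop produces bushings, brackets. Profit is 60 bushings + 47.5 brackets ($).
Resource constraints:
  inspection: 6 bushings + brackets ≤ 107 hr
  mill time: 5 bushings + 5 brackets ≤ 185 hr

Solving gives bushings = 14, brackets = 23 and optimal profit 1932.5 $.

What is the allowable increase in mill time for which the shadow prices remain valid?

350

Binding constraints: inspection, mill time. The basis is B = [[6,1],[5,5]] with det 25.
Per unit increase in mill time, x* moves by d = (-0.04, 0.24).
The basis stays optimal until bushings reaches 0; allowable increase = 350 hr.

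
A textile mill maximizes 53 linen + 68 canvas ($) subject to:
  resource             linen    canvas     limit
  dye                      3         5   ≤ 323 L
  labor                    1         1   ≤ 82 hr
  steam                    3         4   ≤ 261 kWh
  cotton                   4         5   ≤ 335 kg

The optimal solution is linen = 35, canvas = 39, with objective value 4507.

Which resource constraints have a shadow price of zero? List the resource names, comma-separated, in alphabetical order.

dye: 300/323 (slack 23)
labor: 74/82 (slack 8)
steam: 261/261 (binding)
cotton: 335/335 (binding)
By complementary slackness, a constraint with positive slack has shadow price 0 → dye, labor.

dye, labor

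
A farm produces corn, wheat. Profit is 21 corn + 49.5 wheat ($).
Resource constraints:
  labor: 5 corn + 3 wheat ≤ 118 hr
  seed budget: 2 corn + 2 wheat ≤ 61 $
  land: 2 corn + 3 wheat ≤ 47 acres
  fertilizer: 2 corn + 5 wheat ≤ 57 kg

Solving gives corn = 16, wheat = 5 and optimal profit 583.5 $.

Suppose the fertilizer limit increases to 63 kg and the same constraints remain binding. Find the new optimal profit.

At the optimum: labor uses 95 of 118 (slack = 23); seed budget uses 42 of 61 (slack = 19); land uses 47 of 47 (binding); fertilizer uses 57 of 57 (binding).
Slack constraints have shadow price 0 (complementary slackness).
The binding rows give the dual system: 2·y_land + 2·y_fertilizer = 21 and 3·y_land + 5·y_fertilizer = 49.5.
This yields shadow prices y_land = 1.5, y_fertilizer = 9.
Δz = y_fertilizer·Δb = 9 × (6) = 54, so new z* = 583.5 + 54 = 637.5.

637.5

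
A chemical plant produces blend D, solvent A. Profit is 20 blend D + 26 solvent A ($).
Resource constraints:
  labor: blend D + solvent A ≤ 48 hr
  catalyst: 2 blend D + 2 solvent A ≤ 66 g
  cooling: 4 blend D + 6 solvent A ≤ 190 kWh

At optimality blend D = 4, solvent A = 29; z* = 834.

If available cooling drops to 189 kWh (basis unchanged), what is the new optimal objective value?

831

Check each constraint at x*: labor 33/48 (slack 15); catalyst 66/66 (tight); cooling 190/190 (tight).
Slack constraints have shadow price 0 (complementary slackness).
The binding rows give the dual system: 2·y_catalyst + 4·y_cooling = 20 and 2·y_catalyst + 6·y_cooling = 26.
Solving: y_catalyst = 4, y_cooling = 3.
Δz = y_cooling·Δb = 3 × (-1) = -3, so new z* = 834 − 3 = 831.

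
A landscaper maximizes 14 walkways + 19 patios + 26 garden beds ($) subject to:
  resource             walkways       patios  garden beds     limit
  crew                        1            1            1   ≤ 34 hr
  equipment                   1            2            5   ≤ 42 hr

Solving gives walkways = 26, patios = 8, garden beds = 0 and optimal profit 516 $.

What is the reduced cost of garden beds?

-8

Both crew and equipment are binding at x*.
Dual feasibility on the basic columns requires 1·y_crew + 1·y_equipment = 14, 1·y_crew + 2·y_equipment = 19.
Solving: y_crew = 9, y_equipment = 5.
Reduced cost of garden beds: c₃ − yᵀa₃ = 26 − (9·1 + 5·5) = 26 − 34 = -8.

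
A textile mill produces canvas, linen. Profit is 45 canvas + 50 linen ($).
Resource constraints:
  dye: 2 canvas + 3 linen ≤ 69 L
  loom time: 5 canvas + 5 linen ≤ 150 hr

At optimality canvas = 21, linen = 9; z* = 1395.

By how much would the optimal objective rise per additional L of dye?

At the optimum: dye uses 69 of 69 (binding); loom time uses 150 of 150 (binding).
From A_Bᵀ y = c: 2·y_dye + 5·y_loom time = 45; 3·y_dye + 5·y_loom time = 50.
→ y_dye = 5 and y_loom time = 7.
Shadow price of dye = 5.

5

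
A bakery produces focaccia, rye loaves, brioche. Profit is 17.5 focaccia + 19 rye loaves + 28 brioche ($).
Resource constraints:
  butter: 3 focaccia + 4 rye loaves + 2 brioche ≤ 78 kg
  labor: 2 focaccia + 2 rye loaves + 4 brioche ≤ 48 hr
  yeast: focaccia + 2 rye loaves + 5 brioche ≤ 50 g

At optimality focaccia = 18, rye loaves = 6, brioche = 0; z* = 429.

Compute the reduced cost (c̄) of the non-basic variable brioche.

-1

At the optimum: butter uses 78 of 78 (binding); labor uses 48 of 48 (binding); yeast uses 30 of 50 (slack = 20).
Since yeast is not tight, its dual is 0.
Dual feasibility on the basic columns requires 3·y_butter + 2·y_labor = 17.5, 4·y_butter + 2·y_labor = 19.
Solving: y_butter = 1.5, y_labor = 6.5.
Reduced cost of brioche: c₃ − yᵀa₃ = 28 − (1.5·2 + 6.5·4) = 28 − 29 = -1.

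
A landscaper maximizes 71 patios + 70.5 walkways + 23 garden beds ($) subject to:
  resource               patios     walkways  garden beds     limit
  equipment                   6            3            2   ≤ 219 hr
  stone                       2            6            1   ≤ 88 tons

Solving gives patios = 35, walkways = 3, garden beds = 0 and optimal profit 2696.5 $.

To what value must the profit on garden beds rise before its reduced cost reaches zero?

At the optimum: equipment uses 219 of 219 (binding); stone uses 88 of 88 (binding).
Dual feasibility on the basic columns requires 6·y_equipment + 2·y_stone = 71, 3·y_equipment + 6·y_stone = 70.5.
→ y_equipment = 9.5 and y_stone = 7.
garden beds enters the basis when its profit ≥ yᵀa₃ = 9.5·2 + 7·1 = 26.

26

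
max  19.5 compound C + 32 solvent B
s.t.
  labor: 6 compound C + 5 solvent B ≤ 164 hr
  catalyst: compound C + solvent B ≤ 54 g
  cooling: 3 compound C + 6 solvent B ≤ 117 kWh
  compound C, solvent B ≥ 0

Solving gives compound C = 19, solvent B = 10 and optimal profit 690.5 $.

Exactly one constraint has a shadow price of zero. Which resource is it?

catalyst

labor: 164/164 (binding)
catalyst: 29/54 (slack 25)
cooling: 117/117 (binding)
By complementary slackness, a constraint with positive slack has shadow price 0 → catalyst.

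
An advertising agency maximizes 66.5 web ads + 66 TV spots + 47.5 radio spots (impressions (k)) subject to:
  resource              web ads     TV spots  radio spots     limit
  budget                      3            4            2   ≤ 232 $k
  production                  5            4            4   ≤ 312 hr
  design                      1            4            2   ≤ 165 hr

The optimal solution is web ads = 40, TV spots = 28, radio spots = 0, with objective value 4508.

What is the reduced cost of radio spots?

At the optimum: budget uses 232 of 232 (binding); production uses 312 of 312 (binding); design uses 152 of 165 (slack = 13).
Since design is not tight, its dual is 0.
The binding rows give the dual system: 3·y_budget + 5·y_production = 66.5 and 4·y_budget + 4·y_production = 66.
Solving: y_budget = 8, y_production = 8.5.
Reduced cost of radio spots: c₃ − yᵀa₃ = 47.5 − (8·2 + 8.5·4) = 47.5 − 50 = -2.5.

-2.5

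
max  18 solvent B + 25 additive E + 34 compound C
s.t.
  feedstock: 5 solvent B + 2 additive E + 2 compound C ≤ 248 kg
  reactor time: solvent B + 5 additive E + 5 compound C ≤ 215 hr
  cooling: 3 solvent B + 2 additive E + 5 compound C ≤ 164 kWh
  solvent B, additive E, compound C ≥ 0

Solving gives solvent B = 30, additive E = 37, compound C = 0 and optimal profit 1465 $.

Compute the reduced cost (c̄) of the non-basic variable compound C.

-6

At the optimum: feedstock uses 224 of 248 (slack = 24); reactor time uses 215 of 215 (binding); cooling uses 164 of 164 (binding).
Slack constraints have shadow price 0 (complementary slackness).
The binding rows give the dual system: 1·y_reactor time + 3·y_cooling = 18 and 5·y_reactor time + 2·y_cooling = 25.
Solving: y_reactor time = 3, y_cooling = 5.
Reduced cost of compound C: c₃ − yᵀa₃ = 34 − (3·5 + 5·5) = 34 − 40 = -6.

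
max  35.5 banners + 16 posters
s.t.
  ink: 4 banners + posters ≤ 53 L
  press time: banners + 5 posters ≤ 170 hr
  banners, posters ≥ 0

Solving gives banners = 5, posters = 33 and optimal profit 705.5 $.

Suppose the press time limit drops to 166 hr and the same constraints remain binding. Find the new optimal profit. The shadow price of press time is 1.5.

Δb = -4, so new z* = 705.5 + (1.5)·(-4) = 705.5 − 6 = 699.5.

699.5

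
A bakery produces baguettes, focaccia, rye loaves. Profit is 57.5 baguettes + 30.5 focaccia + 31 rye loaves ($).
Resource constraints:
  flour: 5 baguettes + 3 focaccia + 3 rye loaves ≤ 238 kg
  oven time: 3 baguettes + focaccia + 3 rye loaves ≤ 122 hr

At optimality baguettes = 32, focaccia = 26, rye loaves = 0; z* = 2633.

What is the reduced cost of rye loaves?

-9.5

Check each constraint at x*: flour 238/238 (tight); oven time 122/122 (tight).
Dual feasibility on the basic columns requires 5·y_flour + 3·y_oven time = 57.5, 3·y_flour + 1·y_oven time = 30.5.
Solving: y_flour = 8.5, y_oven time = 5.
Reduced cost of rye loaves: c₃ − yᵀa₃ = 31 − (8.5·3 + 5·3) = 31 − 40.5 = -9.5.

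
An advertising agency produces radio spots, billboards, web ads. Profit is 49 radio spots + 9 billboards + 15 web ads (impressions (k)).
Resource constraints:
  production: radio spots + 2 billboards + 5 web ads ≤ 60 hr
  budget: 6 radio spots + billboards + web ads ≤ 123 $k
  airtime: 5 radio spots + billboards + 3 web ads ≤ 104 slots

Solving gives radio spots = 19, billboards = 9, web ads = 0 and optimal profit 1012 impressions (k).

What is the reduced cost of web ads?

Check each constraint at x*: production 37/60 (slack 23); budget 123/123 (tight); airtime 104/104 (tight).
Slack constraints have shadow price 0 (complementary slackness).
From A_Bᵀ y = c: 6·y_budget + 5·y_airtime = 49; 1·y_budget + 1·y_airtime = 9.
Solving: y_budget = 4, y_airtime = 5.
Reduced cost of web ads: c₃ − yᵀa₃ = 15 − (4·1 + 5·3) = 15 − 19 = -4.

-4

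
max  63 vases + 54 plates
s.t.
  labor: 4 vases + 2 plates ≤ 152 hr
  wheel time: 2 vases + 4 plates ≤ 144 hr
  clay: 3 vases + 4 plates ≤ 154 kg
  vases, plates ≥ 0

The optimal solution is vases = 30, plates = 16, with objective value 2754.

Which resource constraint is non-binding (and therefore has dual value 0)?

labor: 152/152 (binding)
wheel time: 124/144 (slack 20)
clay: 154/154 (binding)
By complementary slackness, a constraint with positive slack has shadow price 0 → wheel time.

wheel time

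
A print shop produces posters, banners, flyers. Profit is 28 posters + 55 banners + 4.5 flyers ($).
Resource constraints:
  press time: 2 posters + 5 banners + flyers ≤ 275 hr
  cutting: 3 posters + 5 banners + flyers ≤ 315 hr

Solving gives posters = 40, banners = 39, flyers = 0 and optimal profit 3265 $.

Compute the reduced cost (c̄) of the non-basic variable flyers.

At the optimum: press time uses 275 of 275 (binding); cutting uses 315 of 315 (binding).
Dual feasibility on the basic columns requires 2·y_press time + 3·y_cutting = 28, 5·y_press time + 5·y_cutting = 55.
This yields shadow prices y_press time = 5, y_cutting = 6.
Reduced cost of flyers: c₃ − yᵀa₃ = 4.5 − (5·1 + 6·1) = 4.5 − 11 = -6.5.

-6.5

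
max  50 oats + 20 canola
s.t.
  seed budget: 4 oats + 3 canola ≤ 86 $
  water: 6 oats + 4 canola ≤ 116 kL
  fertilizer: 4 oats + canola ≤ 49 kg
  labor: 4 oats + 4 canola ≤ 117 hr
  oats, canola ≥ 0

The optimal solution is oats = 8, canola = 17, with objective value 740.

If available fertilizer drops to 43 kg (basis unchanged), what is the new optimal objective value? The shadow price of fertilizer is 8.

Δb = -6, so new z* = 740 + (8)·(-6) = 740 − 48 = 692.

692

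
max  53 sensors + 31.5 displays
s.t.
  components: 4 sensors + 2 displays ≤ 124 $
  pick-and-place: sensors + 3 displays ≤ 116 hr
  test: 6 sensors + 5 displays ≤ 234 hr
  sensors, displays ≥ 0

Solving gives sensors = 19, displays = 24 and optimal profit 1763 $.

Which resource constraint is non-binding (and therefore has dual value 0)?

components: 124/124 (binding)
pick-and-place: 91/116 (slack 25)
test: 234/234 (binding)
By complementary slackness, a constraint with positive slack has shadow price 0 → pick-and-place.

pick-and-place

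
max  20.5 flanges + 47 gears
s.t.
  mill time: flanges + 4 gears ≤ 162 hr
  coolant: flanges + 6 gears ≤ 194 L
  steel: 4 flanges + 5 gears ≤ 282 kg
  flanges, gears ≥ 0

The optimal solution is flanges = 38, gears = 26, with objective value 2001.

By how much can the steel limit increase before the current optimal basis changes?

190

Binding constraints: coolant, steel. The basis is B = [[1,6],[4,5]] with det -19.
Per unit increase in steel, x* moves by d = (0.3158, -0.0526).
The basis stays optimal until mill time becomes binding; allowable increase = 190 kg.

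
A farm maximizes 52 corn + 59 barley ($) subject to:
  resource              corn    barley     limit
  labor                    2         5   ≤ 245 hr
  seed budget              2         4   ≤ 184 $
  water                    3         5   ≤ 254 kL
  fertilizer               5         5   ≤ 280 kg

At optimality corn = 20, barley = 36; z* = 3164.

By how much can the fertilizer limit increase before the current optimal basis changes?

Binding constraints: seed budget, fertilizer. The basis is B = [[2,4],[5,5]] with det -10.
Per unit increase in fertilizer, x* moves by d = (0.4, -0.2).
The basis stays optimal until water becomes binding; allowable increase = 70 kg.

70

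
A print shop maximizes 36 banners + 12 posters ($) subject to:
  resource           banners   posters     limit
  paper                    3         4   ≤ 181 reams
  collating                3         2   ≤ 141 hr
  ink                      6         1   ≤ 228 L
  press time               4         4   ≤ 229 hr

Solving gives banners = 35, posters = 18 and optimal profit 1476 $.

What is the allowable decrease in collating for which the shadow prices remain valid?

27

Binding constraints: collating, ink. The basis is B = [[3,2],[6,1]] with det -9.
Per unit decrease in collating, x* moves by d = (0.1111, -0.6667).
The basis stays optimal until posters reaches 0; allowable decrease = 27 hr.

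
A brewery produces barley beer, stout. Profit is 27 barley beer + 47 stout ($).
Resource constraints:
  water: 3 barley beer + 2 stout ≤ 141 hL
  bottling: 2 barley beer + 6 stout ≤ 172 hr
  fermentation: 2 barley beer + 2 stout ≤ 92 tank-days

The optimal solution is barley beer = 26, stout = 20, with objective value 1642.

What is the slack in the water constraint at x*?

water used = 3·26 + 2·20 = 118; slack = 141 − 118 = 23.

23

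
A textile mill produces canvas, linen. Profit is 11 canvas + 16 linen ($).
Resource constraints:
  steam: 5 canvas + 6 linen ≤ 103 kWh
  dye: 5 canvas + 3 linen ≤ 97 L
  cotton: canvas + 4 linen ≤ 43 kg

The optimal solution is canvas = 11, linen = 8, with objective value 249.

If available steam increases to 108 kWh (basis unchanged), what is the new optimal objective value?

259

Binding: steam and cotton. Non-binding: dye (18 unused).
Slack constraints have shadow price 0 (complementary slackness).
From A_Bᵀ y = c: 5·y_steam + 1·y_cotton = 11; 6·y_steam + 4·y_cotton = 16.
→ y_steam = 2 and y_cotton = 1.
Δz = y_steam·Δb = 2 × (5) = 10, so new z* = 249 + 10 = 259.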